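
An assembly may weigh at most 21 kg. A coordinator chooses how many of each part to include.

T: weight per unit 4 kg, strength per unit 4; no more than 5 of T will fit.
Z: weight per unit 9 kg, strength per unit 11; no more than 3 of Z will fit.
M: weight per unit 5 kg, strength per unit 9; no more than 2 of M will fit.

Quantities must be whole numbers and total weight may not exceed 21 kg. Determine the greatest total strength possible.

This is a bounded integer knapsack.
Take 1×Z and 2×M: weight 19 ≤ 21, strength 1·11 + 2·9 = 29.
M has the best ratio (9/5) and is taken to its limit of 2; remaining capacity is filled optimally with the others.

29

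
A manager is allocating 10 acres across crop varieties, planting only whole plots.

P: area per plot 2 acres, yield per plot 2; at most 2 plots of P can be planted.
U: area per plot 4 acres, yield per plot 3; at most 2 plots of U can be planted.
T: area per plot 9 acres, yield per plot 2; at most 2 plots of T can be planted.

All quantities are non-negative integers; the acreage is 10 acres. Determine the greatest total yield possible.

8

This is a bounded integer knapsack.
P has the best ratio (2/2); taking only P gives at most 2×2 = 4 (stopped by the supply cap of 2).
Mixing does better — 1×P and 2×U: area 10 ≤ 10, yield 1·2 + 2·3 = 8.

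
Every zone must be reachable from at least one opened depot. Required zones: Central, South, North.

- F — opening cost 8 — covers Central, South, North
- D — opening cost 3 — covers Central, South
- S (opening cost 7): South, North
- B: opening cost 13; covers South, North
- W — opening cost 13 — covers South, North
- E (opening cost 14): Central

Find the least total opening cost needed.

The greedy cost-per-new-zone heuristic would pick D and S for 10, but a cheaper cover exists.
F alone covers Central, South, North — every zone.
Total opening cost: 8.
No cover costs less than 8.

8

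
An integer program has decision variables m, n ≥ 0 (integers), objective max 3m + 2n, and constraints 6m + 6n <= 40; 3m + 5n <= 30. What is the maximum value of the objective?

18

(m,n)=(6,0): 6·6+6·0=36≤40, 3·6+5·0=18≤30, objective 18.
(m,n)=(5,1): 6·5+6·1=36≤40, 3·5+5·1=20≤30, objective 17.
(m,n)=(5,0): 6·5+6·0=30≤40, 3·5+5·0=15≤30, objective 15.
The best lattice point is (6,0), giving 18.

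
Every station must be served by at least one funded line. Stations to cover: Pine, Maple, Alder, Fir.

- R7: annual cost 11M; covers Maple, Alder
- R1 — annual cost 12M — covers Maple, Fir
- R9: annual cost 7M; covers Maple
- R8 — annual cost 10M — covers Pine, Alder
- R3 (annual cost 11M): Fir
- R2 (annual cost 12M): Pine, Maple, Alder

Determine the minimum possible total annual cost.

22

This is an integer covering problem.
The greedy cost-per-new-station heuristic would pick R2 and R3 for 23, but a cheaper cover exists.
Choose R1 and R8: together they cover Pine, Maple, Alder, Fir — every station.
Total annual cost: 12 + 10 = 22.
No cover costs less than 22.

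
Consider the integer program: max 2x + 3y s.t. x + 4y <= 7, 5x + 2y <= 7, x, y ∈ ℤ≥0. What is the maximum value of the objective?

(x,y)=(1,1): 1·1+4·1=5≤7, 5·1+2·1=7≤7, objective 5.
(x,y)=(0,1): 1·0+4·1=4≤7, 5·0+2·1=2≤7, objective 3.
(x,y)=(1,0): 1·1+4·0=1≤7, 5·1+2·0=5≤7, objective 2.
(x,y)=(0,0): 1·0+4·0=0≤7, 5·0+2·0=0≤7, objective 0.
Maximum is 5 at (x,y)=(1,1).

5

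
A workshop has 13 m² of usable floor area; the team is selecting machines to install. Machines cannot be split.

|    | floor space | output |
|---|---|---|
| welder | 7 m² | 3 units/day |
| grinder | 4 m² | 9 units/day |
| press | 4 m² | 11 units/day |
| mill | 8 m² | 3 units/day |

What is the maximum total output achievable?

20

Treat it as a binary knapsack problem.
Take grinder and press: floor space 4 + 4 = 8 ≤ 13, output 9 + 11 = 20.
No other feasible combination does better.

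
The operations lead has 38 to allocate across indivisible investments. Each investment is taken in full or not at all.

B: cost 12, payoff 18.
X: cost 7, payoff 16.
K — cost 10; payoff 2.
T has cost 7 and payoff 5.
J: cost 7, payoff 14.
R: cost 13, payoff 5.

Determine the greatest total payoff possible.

Take B, X, T, and J: cost 12 + 7 + 7 + 7 = 33 ≤ 38, payoff 18 + 16 + 5 + 14 = 53.
No other feasible combination does better.

53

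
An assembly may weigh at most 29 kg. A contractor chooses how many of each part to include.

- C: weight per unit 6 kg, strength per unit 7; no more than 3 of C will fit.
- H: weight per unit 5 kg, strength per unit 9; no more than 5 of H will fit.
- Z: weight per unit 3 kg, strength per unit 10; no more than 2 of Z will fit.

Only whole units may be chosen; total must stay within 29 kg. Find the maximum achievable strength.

56

Z has the best ratio (10/3); taking only Z gives at most 2×10 = 20 (stopped by the supply cap of 2).
Mixing does better — 4×H and 2×Z: weight 26 ≤ 29, strength 4·9 + 2·10 = 56.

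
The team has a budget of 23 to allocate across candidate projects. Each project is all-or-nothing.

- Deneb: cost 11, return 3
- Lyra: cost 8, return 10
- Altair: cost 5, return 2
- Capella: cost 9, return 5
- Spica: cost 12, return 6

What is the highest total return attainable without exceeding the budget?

Lyra + Spica: cost 8 + 12 = 20 ≤ 23, return 10 + 6 = 16.
Lyra + Altair + Capella: cost 8 + 5 + 9 = 22 ≤ 23, return 10 + 2 + 5 = 17.
Best is Lyra, Altair, and Capella with total return 17.

17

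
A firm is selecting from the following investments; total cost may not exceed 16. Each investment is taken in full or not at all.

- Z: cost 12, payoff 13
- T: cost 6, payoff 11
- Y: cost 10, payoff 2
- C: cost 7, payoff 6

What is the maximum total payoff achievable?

Treat it as a binary knapsack problem.
Z: cost 12 ≤ 16, payoff 13.
T + C: cost 6 + 7 = 13 ≤ 16, payoff 11 + 6 = 17.
T + Y: cost 6 + 10 = 16 ≤ 16, payoff 11 + 2 = 13.
Best is T and C with total payoff 17.

17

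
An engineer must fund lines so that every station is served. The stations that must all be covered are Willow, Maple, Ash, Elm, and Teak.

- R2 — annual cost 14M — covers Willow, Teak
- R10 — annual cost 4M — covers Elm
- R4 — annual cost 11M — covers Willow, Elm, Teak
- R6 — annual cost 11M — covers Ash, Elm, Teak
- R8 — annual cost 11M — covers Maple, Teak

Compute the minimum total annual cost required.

33

Choose R4, R6, and R8: together they cover Willow, Maple, Ash, Elm, Teak — every station.
Total annual cost: 11 + 11 + 11 = 33.
No cover costs less than 33.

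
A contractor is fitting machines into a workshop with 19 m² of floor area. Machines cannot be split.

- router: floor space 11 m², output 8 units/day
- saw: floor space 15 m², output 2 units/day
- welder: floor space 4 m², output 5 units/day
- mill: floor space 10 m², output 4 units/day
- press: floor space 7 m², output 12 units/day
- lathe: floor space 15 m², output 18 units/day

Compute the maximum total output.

23

This is an integer program with binary decision variables.
Allowing fractional choices, the relaxed optimum would be about 26.6, but machines are indivisible.
router + press: floor space 11 + 7 = 18 ≤ 19, output 8 + 12 = 20.
lathe: floor space 15 ≤ 19, output 18.
welder + lathe: floor space 4 + 15 = 19 ≤ 19, output 5 + 18 = 23.
Best is welder and lathe with total output 23.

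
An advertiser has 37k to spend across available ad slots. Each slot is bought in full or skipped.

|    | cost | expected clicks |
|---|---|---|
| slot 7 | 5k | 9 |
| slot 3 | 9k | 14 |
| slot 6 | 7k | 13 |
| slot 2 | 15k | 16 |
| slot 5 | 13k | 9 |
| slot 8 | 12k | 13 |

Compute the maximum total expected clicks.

Allowing fractional choices, the relaxed optimum would be about 53.3, but ad slots are indivisible.
slot 7 + slot 3 + slot 6 + slot 5: cost 5 + 9 + 7 + 13 = 34 ≤ 37, expected clicks 9 + 14 + 13 + 9 = 45.
slot 7 + slot 3 + slot 6 + slot 2: cost 5 + 9 + 7 + 15 = 36 ≤ 37, expected clicks 9 + 14 + 13 + 16 = 52.
slot 7 + slot 3 + slot 6 + slot 8: cost 5 + 9 + 7 + 12 = 33 ≤ 37, expected clicks 9 + 14 + 13 + 13 = 49.
Best is slot 7, slot 3, slot 6, and slot 2 with total expected clicks 52.

52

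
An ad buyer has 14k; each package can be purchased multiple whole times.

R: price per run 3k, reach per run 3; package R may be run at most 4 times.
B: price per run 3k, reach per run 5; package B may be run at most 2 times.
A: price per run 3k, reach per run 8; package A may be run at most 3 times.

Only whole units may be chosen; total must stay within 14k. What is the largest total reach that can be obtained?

1×B and 3×A: price 12 ≤ 14, reach 1·5 + 3·8 = 29.
1×R and 3×A: price 12 ≤ 14, reach 1·3 + 3·8 = 27.
Best is 29.

29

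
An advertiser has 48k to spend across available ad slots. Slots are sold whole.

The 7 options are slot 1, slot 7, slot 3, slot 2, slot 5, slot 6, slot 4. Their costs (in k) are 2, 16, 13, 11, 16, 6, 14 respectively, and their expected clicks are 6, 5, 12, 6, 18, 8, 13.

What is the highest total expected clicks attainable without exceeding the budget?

This is a 0-1 knapsack instance.
Take slot 1, slot 3, slot 2, slot 5, and slot 6: cost 2 + 13 + 11 + 16 + 6 = 48 ≤ 48, expected clicks 6 + 12 + 6 + 18 + 8 = 50.
No other feasible combination does better.

50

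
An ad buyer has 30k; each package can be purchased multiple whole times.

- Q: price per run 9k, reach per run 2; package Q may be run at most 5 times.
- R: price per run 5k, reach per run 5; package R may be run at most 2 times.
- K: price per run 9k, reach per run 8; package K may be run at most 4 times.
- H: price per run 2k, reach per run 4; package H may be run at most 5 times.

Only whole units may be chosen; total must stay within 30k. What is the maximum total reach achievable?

Take 2×R, 1×K, and 5×H: price 29 ≤ 30, reach 2·5 + 1·8 + 5·4 = 38.
H has the best ratio (4/2) and is taken to its limit of 5; remaining capacity is filled optimally with the others.

38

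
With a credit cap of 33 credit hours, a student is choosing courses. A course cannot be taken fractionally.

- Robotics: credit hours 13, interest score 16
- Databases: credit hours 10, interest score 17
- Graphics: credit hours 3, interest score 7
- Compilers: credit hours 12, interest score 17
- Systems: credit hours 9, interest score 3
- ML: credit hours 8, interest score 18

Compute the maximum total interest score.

Databases + Graphics + Compilers + ML: credit hours 10 + 3 + 12 + 8 = 33 ≤ 33, interest score 17 + 7 + 17 + 18 = 59.
Databases + Compilers + ML: credit hours 10 + 12 + 8 = 30 ≤ 33, interest score 17 + 17 + 18 = 52.
Robotics + Databases + ML: credit hours 13 + 10 + 8 = 31 ≤ 33, interest score 16 + 17 + 18 = 51.
Best is Databases, Graphics, Compilers, and ML with total interest score 59.

59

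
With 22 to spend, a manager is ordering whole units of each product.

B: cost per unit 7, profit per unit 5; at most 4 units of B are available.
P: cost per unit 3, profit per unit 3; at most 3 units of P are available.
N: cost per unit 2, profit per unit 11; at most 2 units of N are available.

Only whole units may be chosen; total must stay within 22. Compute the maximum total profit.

36

This is a bounded integer knapsack.
Take 1×B, 3×P, and 2×N: cost 20 ≤ 22, profit 1·5 + 3·3 + 2·11 = 36.
N has the best ratio (11/2) and is taken to its limit of 2; remaining capacity is filled optimally with the others.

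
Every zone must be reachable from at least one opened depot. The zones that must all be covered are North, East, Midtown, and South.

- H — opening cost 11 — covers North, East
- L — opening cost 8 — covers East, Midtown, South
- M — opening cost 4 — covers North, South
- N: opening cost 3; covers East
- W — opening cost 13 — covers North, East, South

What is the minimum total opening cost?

12

The greedy cost-per-new-zone heuristic would pick M, N, and L for 15, but a cheaper cover exists.
Choose L and M: together they cover North, East, Midtown, South — every zone.
Total opening cost: 8 + 4 = 12.
No cover costs less than 12.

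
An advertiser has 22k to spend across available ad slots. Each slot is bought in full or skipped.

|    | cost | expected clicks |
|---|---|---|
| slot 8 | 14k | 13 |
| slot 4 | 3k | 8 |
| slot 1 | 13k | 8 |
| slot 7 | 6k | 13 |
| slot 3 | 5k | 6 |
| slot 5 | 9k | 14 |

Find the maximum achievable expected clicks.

slot 4 + slot 7 + slot 5: cost 3 + 6 + 9 = 18 ≤ 22, expected clicks 8 + 13 + 14 = 35.
slot 7 + slot 3 + slot 5: cost 6 + 5 + 9 = 20 ≤ 22, expected clicks 13 + 6 + 14 = 33.
Best is slot 4, slot 7, and slot 5 with total expected clicks 35.

35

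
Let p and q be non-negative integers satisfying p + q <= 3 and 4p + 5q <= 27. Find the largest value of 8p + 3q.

(p,q)=(3,0): 1·3+1·0=3≤3, 4·3+5·0=12≤27, objective 24.
(p,q)=(2,1): 1·2+1·1=3≤3, 4·2+5·1=13≤27, objective 19.
(p,q)=(2,0): 1·2+1·0=2≤3, 4·2+5·0=8≤27, objective 16.
Maximum is 24 at (p,q)=(3,0).

24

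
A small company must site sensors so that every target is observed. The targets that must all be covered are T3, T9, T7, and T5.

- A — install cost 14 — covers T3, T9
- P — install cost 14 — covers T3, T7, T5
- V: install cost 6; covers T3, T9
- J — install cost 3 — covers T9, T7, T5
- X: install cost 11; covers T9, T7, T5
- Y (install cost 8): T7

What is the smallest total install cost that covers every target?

This is a weighted set-cover instance.
Choose V and J: together they cover T3, T9, T7, T5 — every target.
Total install cost: 6 + 3 = 9.

9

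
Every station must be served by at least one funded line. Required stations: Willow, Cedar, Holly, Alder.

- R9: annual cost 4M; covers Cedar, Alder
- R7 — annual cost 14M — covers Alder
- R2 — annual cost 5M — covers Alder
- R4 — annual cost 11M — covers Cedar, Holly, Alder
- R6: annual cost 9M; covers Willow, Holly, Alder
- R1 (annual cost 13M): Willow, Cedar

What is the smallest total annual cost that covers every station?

Choose R9 and R6: together they cover Willow, Cedar, Holly, Alder — every station.
Total annual cost: 4 + 9 = 13.
No cover costs less than 13.

13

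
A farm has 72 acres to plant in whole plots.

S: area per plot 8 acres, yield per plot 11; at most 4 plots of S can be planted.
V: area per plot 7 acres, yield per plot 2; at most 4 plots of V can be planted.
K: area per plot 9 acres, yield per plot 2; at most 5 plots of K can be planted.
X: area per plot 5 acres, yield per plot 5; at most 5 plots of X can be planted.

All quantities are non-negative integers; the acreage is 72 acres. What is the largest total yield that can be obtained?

This is a bounded integer knapsack.
Take 4×S, 2×V, and 5×X: area 71 ≤ 72, yield 4·11 + 2·2 + 5·5 = 73.
S has the best ratio (11/8) and is taken to its limit of 4; remaining capacity is filled optimally with the others.

73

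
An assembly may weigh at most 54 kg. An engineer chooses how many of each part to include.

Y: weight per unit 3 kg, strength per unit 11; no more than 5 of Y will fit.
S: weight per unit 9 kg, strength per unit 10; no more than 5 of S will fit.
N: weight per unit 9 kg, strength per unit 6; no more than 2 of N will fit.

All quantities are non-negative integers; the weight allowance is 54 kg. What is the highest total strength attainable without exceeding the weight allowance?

5×Y and 4×S: weight 51 ≤ 54, strength 5·11 + 4·10 = 95.
5×Y, 3×S, and 1×N: weight 51 ≤ 54, strength 5·11 + 3·10 + 1·6 = 91.
Best is 95.

95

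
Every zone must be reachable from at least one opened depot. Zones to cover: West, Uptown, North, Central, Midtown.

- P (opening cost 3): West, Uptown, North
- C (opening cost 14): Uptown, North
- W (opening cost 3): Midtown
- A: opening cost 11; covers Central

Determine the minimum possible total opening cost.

Choose P, W, and A: together they cover West, Uptown, North, Central, Midtown — every zone.
Total opening cost: 3 + 3 + 11 = 17.
No cover costs less than 17.

17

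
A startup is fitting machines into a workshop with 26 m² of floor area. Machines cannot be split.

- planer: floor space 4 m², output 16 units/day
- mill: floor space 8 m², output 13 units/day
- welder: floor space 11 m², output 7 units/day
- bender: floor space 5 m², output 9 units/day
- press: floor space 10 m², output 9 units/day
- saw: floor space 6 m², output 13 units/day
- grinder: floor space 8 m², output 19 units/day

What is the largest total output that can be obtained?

This is a 0-1 knapsack instance.
Allowing fractional choices, the relaxed optimum would be about 61.9, but machines are indivisible.
planer + mill + saw + grinder: floor space 4 + 8 + 6 + 8 = 26 ≤ 26, output 16 + 13 + 13 + 19 = 61.
planer + bender + saw + grinder: floor space 4 + 5 + 6 + 8 = 23 ≤ 26, output 16 + 9 + 13 + 19 = 57.
planer + mill + bender + grinder: floor space 4 + 8 + 5 + 8 = 25 ≤ 26, output 16 + 13 + 9 + 19 = 57.
Best is planer, mill, saw, and grinder with total output 61.

61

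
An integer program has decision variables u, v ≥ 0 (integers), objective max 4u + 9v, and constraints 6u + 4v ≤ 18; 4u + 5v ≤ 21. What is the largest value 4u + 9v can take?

The continuous relaxation peaks at (0, 4.2) with value 37.80; rounding to a feasible lattice point costs some objective.
(u,v)=(0,4): 6·0+4·4=16≤18, 4·0+5·4=20≤21, objective 36.
(u,v)=(1,3): 6·1+4·3=18≤18, 4·1+5·3=19≤21, objective 31.
(u,v)=(0,3): 6·0+4·3=12≤18, 4·0+5·3=15≤21, objective 27.
The best lattice point is (0,4), giving 36.

36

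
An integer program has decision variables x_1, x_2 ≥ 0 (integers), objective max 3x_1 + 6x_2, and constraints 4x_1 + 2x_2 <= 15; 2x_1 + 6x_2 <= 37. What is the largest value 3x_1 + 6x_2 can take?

Relaxing integrality, the LP optimum is 37.80 at (x_1,x_2) = (0.8, 5.9), which is not an integer point.
(x_1,x_2)=(0,6): 4·0+2·6=12≤15, 2·0+6·6=36≤37, objective 36.
(x_1,x_2)=(1,5): 4·1+2·5=14≤15, 2·1+6·5=32≤37, objective 33.
(x_1,x_2)=(0,5): 4·0+2·5=10≤15, 2·0+6·5=30≤37, objective 30.
The best lattice point is (0,6), giving 36.

36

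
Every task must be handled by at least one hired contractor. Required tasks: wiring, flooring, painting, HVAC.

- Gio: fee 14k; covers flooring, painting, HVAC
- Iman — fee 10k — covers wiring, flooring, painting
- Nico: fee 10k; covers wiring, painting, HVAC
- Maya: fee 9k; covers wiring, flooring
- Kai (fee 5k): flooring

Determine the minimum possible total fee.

15

The greedy cost-per-new-task heuristic would pick Iman and Nico for 20, but a cheaper cover exists.
Choose Nico and Kai: together they cover wiring, flooring, painting, HVAC — every task.
Total fee: 10 + 5 = 15.
No cover costs less than 15.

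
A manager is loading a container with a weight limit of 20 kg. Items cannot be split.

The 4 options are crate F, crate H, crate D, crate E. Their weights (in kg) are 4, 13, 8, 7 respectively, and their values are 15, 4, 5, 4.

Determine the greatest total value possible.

24

Allowing fractional choices, the relaxed optimum would be about 24.3, but items are indivisible.
crate F + crate D + crate E: weight 4 + 8 + 7 = 19 ≤ 20, value 15 + 5 + 4 = 24.
crate F + crate E: weight 4 + 7 = 11 ≤ 20, value 15 + 4 = 19.
crate F + crate D: weight 4 + 8 = 12 ≤ 20, value 15 + 5 = 20.
Best is crate F, crate D, and crate E with total value 24.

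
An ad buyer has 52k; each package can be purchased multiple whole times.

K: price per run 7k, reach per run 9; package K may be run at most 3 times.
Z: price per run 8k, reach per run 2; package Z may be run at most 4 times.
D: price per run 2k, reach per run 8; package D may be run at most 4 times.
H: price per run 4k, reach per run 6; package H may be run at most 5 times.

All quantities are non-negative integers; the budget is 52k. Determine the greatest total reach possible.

D has the best ratio (8/2); taking only D gives at most 4×8 = 32 (stopped by the supply cap of 4).
Mixing does better — 3×K, 4×D, and 5×H: price 49 ≤ 52, reach 3·9 + 4·8 + 5·6 = 89.

89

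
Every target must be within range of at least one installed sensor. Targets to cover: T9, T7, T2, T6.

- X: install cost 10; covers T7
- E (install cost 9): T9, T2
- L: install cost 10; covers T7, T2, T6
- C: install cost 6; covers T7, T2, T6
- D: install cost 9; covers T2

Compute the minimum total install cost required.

This is an integer covering problem.
Choose E and C: together they cover T9, T7, T2, T6 — every target.
Total install cost: 9 + 6 = 15.
No cover costs less than 15.

15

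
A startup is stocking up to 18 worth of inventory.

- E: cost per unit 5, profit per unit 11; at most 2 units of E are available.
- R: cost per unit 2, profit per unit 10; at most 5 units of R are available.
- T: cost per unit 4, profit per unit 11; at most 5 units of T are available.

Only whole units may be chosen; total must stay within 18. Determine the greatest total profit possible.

3×R and 3×T: cost 18 ≤ 18, profit 3·10 + 3·11 = 63.
5×R and 2×T: cost 18 ≤ 18, profit 5·10 + 2·11 = 72.
Best is 72.

72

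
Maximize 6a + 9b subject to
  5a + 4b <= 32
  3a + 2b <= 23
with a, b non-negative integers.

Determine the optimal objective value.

(a,b)=(0,8) is feasible, giving 72.
(a,b)=(0,7) is feasible, giving 63.
The best lattice point is (0,8), giving 72.

72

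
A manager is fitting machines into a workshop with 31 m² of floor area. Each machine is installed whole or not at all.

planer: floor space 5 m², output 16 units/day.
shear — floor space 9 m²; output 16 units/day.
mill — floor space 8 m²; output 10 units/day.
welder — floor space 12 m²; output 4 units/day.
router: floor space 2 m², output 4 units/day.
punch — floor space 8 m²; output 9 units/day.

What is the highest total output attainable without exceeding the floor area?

This is an integer program with binary decision variables.
Allowing fractional choices, the relaxed optimum would be about 53.9, but machines are indivisible.
planer + shear + mill + punch: floor space 5 + 9 + 8 + 8 = 30 ≤ 31, output 16 + 16 + 10 + 9 = 51.
planer + shear + mill + router: floor space 5 + 9 + 8 + 2 = 24 ≤ 31, output 16 + 16 + 10 + 4 = 46.
Best is planer, shear, mill, and punch with total output 51.

51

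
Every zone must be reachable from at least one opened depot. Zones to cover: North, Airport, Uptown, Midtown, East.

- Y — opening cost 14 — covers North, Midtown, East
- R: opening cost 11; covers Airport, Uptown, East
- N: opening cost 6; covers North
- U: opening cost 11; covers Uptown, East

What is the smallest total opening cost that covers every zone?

25

This is an integer covering problem.
The greedy cost-per-new-zone heuristic would pick R, N, and Y for 31, but a cheaper cover exists.
Choose Y and R: together they cover North, Airport, Uptown, Midtown, East — every zone.
Total opening cost: 14 + 11 = 25.
No cover costs less than 25.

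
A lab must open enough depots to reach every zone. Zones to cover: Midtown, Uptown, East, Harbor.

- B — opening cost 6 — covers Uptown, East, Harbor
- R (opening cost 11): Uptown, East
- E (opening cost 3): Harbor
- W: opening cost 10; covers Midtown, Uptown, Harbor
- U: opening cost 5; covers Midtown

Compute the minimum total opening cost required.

11

Choose B and U: together they cover Midtown, Uptown, East, Harbor — every zone.
Total opening cost: 6 + 5 = 11.
No cover costs less than 11.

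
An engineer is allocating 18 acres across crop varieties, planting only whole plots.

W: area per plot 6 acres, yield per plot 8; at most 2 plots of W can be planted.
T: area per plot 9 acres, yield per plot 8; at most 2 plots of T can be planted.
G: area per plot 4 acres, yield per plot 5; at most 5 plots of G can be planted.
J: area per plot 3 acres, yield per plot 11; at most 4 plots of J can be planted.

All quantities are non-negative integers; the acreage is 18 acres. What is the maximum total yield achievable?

J has the best ratio (11/3); taking only J gives at most 4×11 = 44 (stopped by the supply cap of 4).
Mixing does better — 1×W and 4×J: area 18 ≤ 18, yield 1·8 + 4·11 = 52.

52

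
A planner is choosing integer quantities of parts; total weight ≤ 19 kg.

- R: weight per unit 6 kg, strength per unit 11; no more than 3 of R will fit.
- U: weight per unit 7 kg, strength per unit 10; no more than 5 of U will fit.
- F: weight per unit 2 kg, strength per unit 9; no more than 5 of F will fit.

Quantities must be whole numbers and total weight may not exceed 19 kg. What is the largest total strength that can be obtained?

Take 1×R and 5×F: weight 16 ≤ 19, strength 1·11 + 5·9 = 56.
F has the best ratio (9/2) and is taken to its limit of 5; remaining capacity is filled optimally with the others.

56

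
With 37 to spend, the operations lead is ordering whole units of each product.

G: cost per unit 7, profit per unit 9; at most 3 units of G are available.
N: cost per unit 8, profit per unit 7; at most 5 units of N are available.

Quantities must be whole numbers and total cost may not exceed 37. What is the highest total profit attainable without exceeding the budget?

41

Take 3×G and 2×N: cost 37 ≤ 37, profit 3·9 + 2·7 = 41.
G has the best ratio (9/7) and is taken to its limit of 3; remaining capacity is filled optimally with the others.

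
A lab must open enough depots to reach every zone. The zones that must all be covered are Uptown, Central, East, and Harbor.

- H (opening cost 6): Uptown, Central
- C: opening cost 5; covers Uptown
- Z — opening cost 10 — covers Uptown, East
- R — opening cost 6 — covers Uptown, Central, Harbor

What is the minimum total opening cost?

Choose Z and R: together they cover Uptown, Central, East, Harbor — every zone.
Total opening cost: 10 + 6 = 16.
No cover costs less than 16.

16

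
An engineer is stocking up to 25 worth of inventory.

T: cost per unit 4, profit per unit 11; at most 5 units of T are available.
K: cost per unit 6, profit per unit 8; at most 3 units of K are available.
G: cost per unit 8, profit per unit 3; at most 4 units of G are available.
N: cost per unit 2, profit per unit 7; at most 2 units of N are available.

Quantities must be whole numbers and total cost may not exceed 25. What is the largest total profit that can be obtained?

69

5×T and 2×N: cost 24 ≤ 25, profit 5·11 + 2·7 = 69.
5×T and 1×N: cost 22 ≤ 25, profit 5·11 + 1·7 = 62.
Best is 69.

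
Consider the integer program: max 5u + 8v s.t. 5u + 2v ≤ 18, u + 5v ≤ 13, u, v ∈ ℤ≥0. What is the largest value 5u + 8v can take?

The continuous relaxation peaks at (2.78, 2.04) with value 30.26; rounding to a feasible lattice point costs some objective.
(u,v)=(2,2) is feasible, giving 26.
(u,v)=(3,1) is feasible, giving 23.
(u,v)=(1,2) is feasible, giving 21.
Maximum is 26 at (u,v)=(2,2).

26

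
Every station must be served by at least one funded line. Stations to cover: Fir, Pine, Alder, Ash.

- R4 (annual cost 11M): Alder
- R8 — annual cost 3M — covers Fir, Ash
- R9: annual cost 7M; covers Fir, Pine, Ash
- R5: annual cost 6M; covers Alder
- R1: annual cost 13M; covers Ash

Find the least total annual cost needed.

The greedy cost-per-new-station heuristic would pick R8, R5, and R9 for 16, but a cheaper cover exists.
Choose R9 and R5: together they cover Fir, Pine, Alder, Ash — every station.
Total annual cost: 7 + 6 = 13.
No cover costs less than 13.

13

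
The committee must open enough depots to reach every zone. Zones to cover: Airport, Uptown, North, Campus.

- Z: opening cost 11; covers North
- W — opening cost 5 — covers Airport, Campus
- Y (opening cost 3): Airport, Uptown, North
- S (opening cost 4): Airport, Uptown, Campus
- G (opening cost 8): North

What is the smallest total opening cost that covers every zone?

Choose Y and S: together they cover Airport, Uptown, North, Campus — every zone.
Total opening cost: 3 + 4 = 7.
No cover costs less than 7.

7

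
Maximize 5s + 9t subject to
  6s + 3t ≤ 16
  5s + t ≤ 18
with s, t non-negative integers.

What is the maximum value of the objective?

The continuous relaxation peaks at (0, 5.33) with value 48.00; rounding to a feasible lattice point costs some objective.
(s,t)=(0,5): 6·0+3·5=15≤16, 5·0+1·5=5≤18, objective 45.
(s,t)=(0,4): 6·0+3·4=12≤16, 5·0+1·4=4≤18, objective 36.
The best lattice point is (0,5), giving 45.

45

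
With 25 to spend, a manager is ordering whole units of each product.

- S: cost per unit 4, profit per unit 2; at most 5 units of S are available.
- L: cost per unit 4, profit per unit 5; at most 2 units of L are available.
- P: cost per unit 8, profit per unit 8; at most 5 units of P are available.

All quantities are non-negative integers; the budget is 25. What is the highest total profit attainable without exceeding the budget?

26

3×P: cost 24 ≤ 25, profit 3·8 = 24.
2×L and 2×P: cost 24 ≤ 25, profit 2·5 + 2·8 = 26.
Best is 26.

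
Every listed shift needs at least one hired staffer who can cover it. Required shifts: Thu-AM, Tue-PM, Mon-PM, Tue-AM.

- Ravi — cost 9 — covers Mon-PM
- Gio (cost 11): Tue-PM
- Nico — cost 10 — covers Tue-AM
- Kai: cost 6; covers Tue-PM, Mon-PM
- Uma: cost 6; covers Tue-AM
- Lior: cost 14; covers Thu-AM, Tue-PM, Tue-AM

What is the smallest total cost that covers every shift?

This is an integer covering problem.
The greedy cost-per-new-shift heuristic would pick Kai, Uma, and Lior for 26, but a cheaper cover exists.
Choose Kai and Lior: together they cover Thu-AM, Tue-PM, Mon-PM, Tue-AM — every shift.
Total cost: 6 + 14 = 20.
No cover costs less than 20.

20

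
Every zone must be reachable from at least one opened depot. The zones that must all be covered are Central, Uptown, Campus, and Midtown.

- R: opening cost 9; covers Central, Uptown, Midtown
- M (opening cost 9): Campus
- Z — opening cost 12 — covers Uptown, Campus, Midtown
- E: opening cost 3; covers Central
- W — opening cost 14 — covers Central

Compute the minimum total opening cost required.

15

The greedy cost-per-new-zone heuristic would pick R and M for 18, but a cheaper cover exists.
Choose Z and E: together they cover Central, Uptown, Campus, Midtown — every zone.
Total opening cost: 12 + 3 = 15.
No cover costs less than 15.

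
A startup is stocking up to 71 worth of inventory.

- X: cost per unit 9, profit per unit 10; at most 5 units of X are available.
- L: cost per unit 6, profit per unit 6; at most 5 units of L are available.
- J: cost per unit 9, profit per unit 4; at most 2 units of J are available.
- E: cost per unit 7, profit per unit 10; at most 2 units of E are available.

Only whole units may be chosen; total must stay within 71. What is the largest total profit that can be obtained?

82

E has the best ratio (10/7); taking only E gives at most 2×10 = 20 (stopped by the supply cap of 2).
Mixing does better — 5×X, 2×L, and 2×E: cost 71 ≤ 71, profit 5·10 + 2·6 + 2·10 = 82.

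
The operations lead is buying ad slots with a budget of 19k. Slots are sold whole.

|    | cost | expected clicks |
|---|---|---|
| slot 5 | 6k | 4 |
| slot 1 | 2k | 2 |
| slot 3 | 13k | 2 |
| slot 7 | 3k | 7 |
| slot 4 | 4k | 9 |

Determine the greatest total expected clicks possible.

slot 5 + slot 7 + slot 4: cost 6 + 3 + 4 = 13 ≤ 19, expected clicks 4 + 7 + 9 = 20.
slot 5 + slot 1 + slot 7 + slot 4: cost 6 + 2 + 3 + 4 = 15 ≤ 19, expected clicks 4 + 2 + 7 + 9 = 22.
Best is slot 5, slot 1, slot 7, and slot 4 with total expected clicks 22.

22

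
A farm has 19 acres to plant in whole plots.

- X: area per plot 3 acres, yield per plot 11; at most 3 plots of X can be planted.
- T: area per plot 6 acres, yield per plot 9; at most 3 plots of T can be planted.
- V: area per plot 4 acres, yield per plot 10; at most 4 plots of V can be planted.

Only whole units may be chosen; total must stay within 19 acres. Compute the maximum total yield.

53

X has the best ratio (11/3); taking only X gives at most 3×11 = 33 (stopped by the supply cap of 3).
Mixing does better — 3×X and 2×V: area 17 ≤ 19, yield 3·11 + 2·10 = 53.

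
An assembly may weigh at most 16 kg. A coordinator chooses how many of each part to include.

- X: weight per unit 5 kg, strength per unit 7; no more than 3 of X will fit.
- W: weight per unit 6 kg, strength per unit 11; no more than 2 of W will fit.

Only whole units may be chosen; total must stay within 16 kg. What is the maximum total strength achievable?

W has the best ratio (11/6); taking only W gives at most 2×11 = 22 (stopped by the weight limit).
Mixing does better — 2×X and 1×W: weight 16 ≤ 16, strength 2·7 + 1·11 = 25.

25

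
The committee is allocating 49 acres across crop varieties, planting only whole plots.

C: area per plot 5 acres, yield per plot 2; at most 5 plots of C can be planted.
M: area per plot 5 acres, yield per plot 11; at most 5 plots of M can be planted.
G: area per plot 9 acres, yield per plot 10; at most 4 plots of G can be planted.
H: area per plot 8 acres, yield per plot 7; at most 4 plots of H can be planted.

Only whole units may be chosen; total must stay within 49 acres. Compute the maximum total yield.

M has the best ratio (11/5); taking only M gives at most 5×11 = 55 (stopped by the supply cap of 5).
Mixing does better — 1×C, 5×M, and 2×G: area 48 ≤ 49, yield 1·2 + 5·11 + 2·10 = 77.

77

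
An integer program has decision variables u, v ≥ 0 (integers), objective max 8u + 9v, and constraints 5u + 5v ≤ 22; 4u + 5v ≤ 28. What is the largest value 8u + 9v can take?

The continuous relaxation peaks at (0, 4.4) with value 39.60; rounding to a feasible lattice point costs some objective.
(u,v)=(0,4): 5·0+5·4=20≤22, 4·0+5·4=20≤28, objective 36.
(u,v)=(1,3): 5·1+5·3=20≤22, 4·1+5·3=19≤28, objective 35.
(u,v)=(0,3): 5·0+5·3=15≤22, 4·0+5·3=15≤28, objective 27.
No feasible integer point exceeds 36.

36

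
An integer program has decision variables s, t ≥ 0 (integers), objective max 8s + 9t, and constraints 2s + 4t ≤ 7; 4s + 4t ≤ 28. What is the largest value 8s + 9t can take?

(s,t)=(3,0) is feasible, giving 24.
(s,t)=(2,0) is feasible, giving 16.
The best lattice point is (3,0), giving 24.

24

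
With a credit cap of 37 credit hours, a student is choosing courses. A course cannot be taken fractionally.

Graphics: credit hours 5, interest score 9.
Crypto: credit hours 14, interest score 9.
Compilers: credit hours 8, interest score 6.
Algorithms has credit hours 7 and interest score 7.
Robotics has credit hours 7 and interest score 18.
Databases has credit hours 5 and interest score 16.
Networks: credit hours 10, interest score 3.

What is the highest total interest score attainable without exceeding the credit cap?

Graphics + Compilers + Algorithms + Robotics + Databases: credit hours 5 + 8 + 7 + 7 + 5 = 32 ≤ 37, interest score 9 + 6 + 7 + 18 + 16 = 56.
Graphics + Crypto + Robotics + Databases: credit hours 5 + 14 + 7 + 5 = 31 ≤ 37, interest score 9 + 9 + 18 + 16 = 52.
Graphics + Algorithms + Robotics + Databases + Networks: credit hours 5 + 7 + 7 + 5 + 10 = 34 ≤ 37, interest score 9 + 7 + 18 + 16 + 3 = 53.
Best is Graphics, Compilers, Algorithms, Robotics, and Databases with total interest score 56.

56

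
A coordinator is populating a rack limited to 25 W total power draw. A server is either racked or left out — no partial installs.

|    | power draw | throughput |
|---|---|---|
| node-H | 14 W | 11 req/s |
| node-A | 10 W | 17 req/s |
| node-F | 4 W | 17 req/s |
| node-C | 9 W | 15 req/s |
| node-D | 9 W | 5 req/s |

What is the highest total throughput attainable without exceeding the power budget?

49

Treat it as a binary knapsack problem.
Allowing fractional choices, the relaxed optimum would be about 50.6, but servers are indivisible.
node-F + node-C + node-D: power draw 4 + 9 + 9 = 22 ≤ 25, throughput 17 + 15 + 5 = 37.
node-A + node-F + node-D: power draw 10 + 4 + 9 = 23 ≤ 25, throughput 17 + 17 + 5 = 39.
node-A + node-F + node-C: power draw 10 + 4 + 9 = 23 ≤ 25, throughput 17 + 17 + 15 = 49.
Best is node-A, node-F, and node-C with total throughput 49.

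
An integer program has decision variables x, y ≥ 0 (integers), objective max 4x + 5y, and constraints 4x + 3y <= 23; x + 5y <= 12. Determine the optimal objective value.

(x,y)=(5,1): 4·5+3·1=23≤23, 1·5+5·1=10≤12, objective 25.
(x,y)=(4,1): 4·4+3·1=19≤23, 1·4+5·1=9≤12, objective 21.
(x,y)=(5,0): 4·5+3·0=20≤23, 1·5+5·0=5≤12, objective 20.
No feasible integer point exceeds 25.

25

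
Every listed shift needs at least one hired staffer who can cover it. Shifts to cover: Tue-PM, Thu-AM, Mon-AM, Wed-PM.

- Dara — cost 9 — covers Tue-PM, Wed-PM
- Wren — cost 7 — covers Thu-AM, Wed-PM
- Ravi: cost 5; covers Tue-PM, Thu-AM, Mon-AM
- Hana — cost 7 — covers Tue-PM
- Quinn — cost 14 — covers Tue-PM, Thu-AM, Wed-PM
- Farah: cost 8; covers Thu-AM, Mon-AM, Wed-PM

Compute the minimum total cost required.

Choose Wren and Ravi: together they cover Tue-PM, Thu-AM, Mon-AM, Wed-PM — every shift.
Total cost: 7 + 5 = 12.
No cover costs less than 12.

12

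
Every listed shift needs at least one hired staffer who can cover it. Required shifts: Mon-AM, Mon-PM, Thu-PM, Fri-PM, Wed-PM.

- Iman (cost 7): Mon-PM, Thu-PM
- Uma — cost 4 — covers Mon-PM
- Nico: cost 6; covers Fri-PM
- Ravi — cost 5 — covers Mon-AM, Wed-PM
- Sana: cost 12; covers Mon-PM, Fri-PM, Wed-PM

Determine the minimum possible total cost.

This is an integer covering problem.
Choose Iman, Nico, and Ravi: together they cover Mon-AM, Mon-PM, Thu-PM, Fri-PM, Wed-PM — every shift.
Total cost: 7 + 6 + 5 = 18.
No cover costs less than 18.

18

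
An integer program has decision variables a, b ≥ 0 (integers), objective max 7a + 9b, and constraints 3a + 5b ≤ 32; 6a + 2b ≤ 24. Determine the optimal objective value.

The continuous relaxation peaks at (2.33, 5) with value 61.33; rounding to a feasible lattice point costs some objective.
(a,b)=(2,5) is feasible, giving 59.
(a,b)=(1,5) is feasible, giving 52.
Maximum is 59 at (a,b)=(2,5).

59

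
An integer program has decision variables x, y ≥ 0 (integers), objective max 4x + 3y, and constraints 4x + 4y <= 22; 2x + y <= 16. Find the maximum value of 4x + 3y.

Relaxing integrality, the LP optimum is 22.00 at (x,y) = (5.5, 0), which is not an integer point.
(x,y)=(5,0): 4·5+4·0=20≤22, 2·5+1·0=10≤16, objective 20.
(x,y)=(4,1): 4·4+4·1=20≤22, 2·4+1·1=9≤16, objective 19.
The best lattice point is (5,0), giving 20.

20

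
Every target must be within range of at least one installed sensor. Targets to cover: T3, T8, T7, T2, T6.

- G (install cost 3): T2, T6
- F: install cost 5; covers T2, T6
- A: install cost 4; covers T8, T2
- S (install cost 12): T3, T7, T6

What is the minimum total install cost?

The greedy cost-per-new-target heuristic would pick G, A, and S for 19, but a cheaper cover exists.
Choose A and S: together they cover T3, T8, T7, T2, T6 — every target.
Total install cost: 4 + 12 = 16.
No cover costs less than 16.

16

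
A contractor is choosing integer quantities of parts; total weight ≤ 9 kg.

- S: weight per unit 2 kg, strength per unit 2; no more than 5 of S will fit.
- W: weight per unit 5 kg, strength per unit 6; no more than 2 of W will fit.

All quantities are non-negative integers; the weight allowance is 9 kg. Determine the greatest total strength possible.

This is a bounded integer knapsack.
Take 2×S and 1×W: weight 9 ≤ 9, strength 2·2 + 1·6 = 10.
No other integer combination yields more.

10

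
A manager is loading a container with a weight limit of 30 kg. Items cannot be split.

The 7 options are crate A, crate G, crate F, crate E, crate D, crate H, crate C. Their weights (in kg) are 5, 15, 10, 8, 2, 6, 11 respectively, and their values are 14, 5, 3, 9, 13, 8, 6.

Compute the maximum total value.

44

Allowing fractional choices, the relaxed optimum would be about 48.9, but items are indivisible.
crate A + crate E + crate D + crate H: weight 5 + 8 + 2 + 6 = 21 ≤ 30, value 14 + 9 + 13 + 8 = 44.
crate A + crate E + crate D + crate C: weight 5 + 8 + 2 + 11 = 26 ≤ 30, value 14 + 9 + 13 + 6 = 42.
Best is crate A, crate E, crate D, and crate H with total value 44.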